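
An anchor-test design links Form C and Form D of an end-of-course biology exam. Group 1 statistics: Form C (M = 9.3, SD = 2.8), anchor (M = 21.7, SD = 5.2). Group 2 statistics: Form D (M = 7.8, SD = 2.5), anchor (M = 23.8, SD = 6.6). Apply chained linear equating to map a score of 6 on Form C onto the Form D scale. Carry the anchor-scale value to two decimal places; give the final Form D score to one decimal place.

4.7

Form C → anchor (Group 1): v = (5.2/2.8)(6 − 9.3) + 21.7 = 15.57
anchor → Form D (Group 2): y = (2.5/6.6)(15.57 − 23.8) + 7.8 = 4.7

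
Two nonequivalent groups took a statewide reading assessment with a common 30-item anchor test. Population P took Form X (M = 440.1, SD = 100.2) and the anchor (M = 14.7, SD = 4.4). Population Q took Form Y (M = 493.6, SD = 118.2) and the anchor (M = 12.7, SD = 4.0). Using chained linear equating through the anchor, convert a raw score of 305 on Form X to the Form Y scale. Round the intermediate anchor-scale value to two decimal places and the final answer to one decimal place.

Form X → anchor (Population P): v = (4.4/100.2)(305 − 440.1) + 14.7 = 8.77
anchor → Form Y (Population Q): y = (118.2/4.0)(8.77 − 12.7) + 493.6 = 377.5

377.5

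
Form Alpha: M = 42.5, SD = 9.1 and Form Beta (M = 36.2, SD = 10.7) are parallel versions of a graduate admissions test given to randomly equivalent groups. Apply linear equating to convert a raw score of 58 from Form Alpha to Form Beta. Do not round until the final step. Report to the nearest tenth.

54.4

Linear equating: y = (SD_Y/SD_X)(x − M_X) + M_Y
y = (10.7/9.1)(58 − 42.5) + 36.2
y = 1.175824 × 15.5 + 36.2 = 18.2253 + 36.2 = 54.4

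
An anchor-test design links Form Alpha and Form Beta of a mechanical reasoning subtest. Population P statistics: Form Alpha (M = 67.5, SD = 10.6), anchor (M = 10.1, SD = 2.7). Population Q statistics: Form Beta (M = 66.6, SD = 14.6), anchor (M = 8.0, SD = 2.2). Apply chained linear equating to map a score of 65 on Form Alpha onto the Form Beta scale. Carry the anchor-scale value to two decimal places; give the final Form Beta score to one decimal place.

Form Alpha → anchor (Population P): v = (2.7/10.6)(65 − 67.5) + 10.1 = 9.46
anchor → Form Beta (Population Q): y = (14.6/2.2)(9.46 − 8.0) + 66.6 = 76.3

76.3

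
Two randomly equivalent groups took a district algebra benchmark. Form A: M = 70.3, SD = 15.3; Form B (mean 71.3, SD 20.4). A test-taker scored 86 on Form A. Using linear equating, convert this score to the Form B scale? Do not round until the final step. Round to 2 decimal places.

92.23

Linear equating: y = (SD_Y/SD_X)(x − M_X) + M_Y
y = (20.4/15.3)(86 − 70.3) + 71.3
y = 1.333333 × 15.7 + 71.3 = 20.9333 + 71.3 = 92.23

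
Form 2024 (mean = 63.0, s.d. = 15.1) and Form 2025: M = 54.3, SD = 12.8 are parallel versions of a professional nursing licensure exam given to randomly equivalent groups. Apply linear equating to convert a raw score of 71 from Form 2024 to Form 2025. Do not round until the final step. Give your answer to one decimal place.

61.1

Linear equating: y = (SD_Y/SD_X)(x − M_X) + M_Y
y = (12.8/15.1)(71 − 63.0) + 54.3
y = 0.847682 × 8.0 + 54.3 = 6.7815 + 54.3 = 61.1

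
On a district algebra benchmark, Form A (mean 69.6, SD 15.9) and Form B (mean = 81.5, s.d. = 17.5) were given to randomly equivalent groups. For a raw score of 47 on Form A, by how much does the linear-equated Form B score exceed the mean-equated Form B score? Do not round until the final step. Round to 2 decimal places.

-2.27

Mean-equated: 47 + (81.5 − 69.6) = 58.90
Linear-equated: (17.5/15.9)(47 − 69.6) + 81.5 = 56.626
Difference = 56.626 − 58.90 = -2.27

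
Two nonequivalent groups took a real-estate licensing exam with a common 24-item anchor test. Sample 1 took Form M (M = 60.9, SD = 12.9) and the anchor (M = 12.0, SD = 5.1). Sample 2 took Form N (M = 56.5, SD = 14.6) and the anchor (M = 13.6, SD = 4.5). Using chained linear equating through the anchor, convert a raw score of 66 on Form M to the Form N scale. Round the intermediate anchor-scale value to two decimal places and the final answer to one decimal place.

57.9

Form M → anchor (Sample 1): v = (5.1/12.9)(66 − 60.9) + 12.0 = 14.02
anchor → Form N (Sample 2): y = (14.6/4.5)(14.02 − 13.6) + 56.5 = 57.9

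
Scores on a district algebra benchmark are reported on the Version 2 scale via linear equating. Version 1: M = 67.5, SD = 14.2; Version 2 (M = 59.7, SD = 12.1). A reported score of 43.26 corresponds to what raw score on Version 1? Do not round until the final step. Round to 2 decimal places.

Invert y = (SD_Y/SD_X)(x − M_X) + M_Y:
x = (SD_X/SD_Y)(y − M_Y) + M_X = (14.2/12.1)(43.26 − 59.7) + 67.5
x = 1.173554 × -16.440 + 67.5 = 48.21

48.21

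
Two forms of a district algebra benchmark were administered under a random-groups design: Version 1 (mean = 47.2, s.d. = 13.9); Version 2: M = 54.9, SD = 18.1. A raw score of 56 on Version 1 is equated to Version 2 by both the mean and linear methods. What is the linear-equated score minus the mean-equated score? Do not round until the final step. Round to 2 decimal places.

2.66

Mean-equated: 56 + (54.9 − 47.2) = 63.70
Linear-equated: (18.1/13.9)(56 − 47.2) + 54.9 = 66.359
Difference = 66.359 − 63.70 = 2.66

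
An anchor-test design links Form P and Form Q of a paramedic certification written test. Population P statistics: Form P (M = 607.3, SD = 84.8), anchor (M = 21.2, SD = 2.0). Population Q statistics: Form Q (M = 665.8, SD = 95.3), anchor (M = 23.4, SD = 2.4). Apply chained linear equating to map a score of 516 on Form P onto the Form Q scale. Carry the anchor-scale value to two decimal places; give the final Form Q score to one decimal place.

493.1

Form P → anchor (Population P): v = (2.0/84.8)(516 − 607.3) + 21.2 = 19.05
anchor → Form Q (Population Q): y = (95.3/2.4)(19.05 − 23.4) + 665.8 = 493.1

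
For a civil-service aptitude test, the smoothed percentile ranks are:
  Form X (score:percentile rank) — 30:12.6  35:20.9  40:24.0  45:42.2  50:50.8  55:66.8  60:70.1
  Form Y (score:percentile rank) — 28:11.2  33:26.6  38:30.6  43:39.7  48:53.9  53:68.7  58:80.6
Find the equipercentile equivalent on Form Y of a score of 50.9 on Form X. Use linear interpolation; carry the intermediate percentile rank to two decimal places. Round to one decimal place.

PR of 50.9 on Form X: 50.8 + (50.9 − 50)/(55 − 50) × (66.8 − 50.8) = 53.68
On Form Y, PR 53.68 falls between score 43 (PR 39.7) and 48 (PR 53.9).
Interpolate: 43 + (53.68 − 39.7)/(53.9 − 39.7) × (48 − 43) = 47.9

47.9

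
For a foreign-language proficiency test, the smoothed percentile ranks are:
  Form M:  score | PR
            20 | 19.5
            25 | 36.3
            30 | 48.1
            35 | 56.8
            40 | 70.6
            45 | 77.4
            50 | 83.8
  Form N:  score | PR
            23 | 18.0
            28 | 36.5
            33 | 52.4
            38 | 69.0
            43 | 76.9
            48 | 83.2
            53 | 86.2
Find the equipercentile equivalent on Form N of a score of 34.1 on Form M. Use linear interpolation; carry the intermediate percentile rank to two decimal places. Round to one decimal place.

33.9

PR of 34.1 on Form M: 48.1 + (34.1 − 30)/(35 − 30) × (56.8 − 48.1) = 55.23
On Form N, PR 55.23 falls between score 33 (PR 52.4) and 38 (PR 69.0).
Interpolate: 33 + (55.23 − 52.4)/(69.0 − 52.4) × (38 − 33) = 33.9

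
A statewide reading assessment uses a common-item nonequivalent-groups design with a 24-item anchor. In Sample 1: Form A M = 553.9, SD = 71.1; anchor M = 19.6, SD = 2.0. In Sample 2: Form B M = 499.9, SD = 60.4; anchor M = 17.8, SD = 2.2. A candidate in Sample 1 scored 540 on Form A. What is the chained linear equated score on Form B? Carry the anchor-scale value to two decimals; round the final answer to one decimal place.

538.6

Form A → anchor (Sample 1): v = (2.0/71.1)(540 − 553.9) + 19.6 = 19.21
anchor → Form B (Sample 2): y = (60.4/2.2)(19.21 − 17.8) + 499.9 = 538.6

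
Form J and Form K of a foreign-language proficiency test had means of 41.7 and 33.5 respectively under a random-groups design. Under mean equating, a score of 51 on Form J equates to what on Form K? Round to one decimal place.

42.8

Mean equating: y = x + (M_Y − M_X) = 51 + (33.5 − 41.7) = 42.8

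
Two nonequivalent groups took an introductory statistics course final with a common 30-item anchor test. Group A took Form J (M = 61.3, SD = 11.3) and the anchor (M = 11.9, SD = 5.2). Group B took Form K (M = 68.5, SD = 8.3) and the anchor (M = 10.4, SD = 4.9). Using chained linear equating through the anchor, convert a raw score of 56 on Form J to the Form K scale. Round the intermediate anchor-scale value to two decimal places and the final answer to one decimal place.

66.9

Form J → anchor (Group A): v = (5.2/11.3)(56 − 61.3) + 11.9 = 9.46
anchor → Form K (Group B): y = (8.3/4.9)(9.46 − 10.4) + 68.5 = 66.9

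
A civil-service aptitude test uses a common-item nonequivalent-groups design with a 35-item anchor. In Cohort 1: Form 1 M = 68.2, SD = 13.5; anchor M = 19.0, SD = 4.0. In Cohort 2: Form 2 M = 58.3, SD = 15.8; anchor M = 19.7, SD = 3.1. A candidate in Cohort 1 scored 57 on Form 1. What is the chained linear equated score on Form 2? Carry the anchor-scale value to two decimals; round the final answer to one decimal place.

Form 1 → anchor (Cohort 1): v = (4.0/13.5)(57 − 68.2) + 19.0 = 15.68
anchor → Form 2 (Cohort 2): y = (15.8/3.1)(15.68 − 19.7) + 58.3 = 37.8

37.8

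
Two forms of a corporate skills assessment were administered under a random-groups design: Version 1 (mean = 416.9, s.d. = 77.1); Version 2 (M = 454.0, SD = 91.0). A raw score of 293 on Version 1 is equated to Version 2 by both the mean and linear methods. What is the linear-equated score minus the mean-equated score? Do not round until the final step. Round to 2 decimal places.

-22.34

Mean-equated: 293 + (454.0 − 416.9) = 330.10
Linear-equated: (91.0/77.1)(293 − 416.9) + 454.0 = 307.763
Difference = 307.763 − 330.10 = -22.34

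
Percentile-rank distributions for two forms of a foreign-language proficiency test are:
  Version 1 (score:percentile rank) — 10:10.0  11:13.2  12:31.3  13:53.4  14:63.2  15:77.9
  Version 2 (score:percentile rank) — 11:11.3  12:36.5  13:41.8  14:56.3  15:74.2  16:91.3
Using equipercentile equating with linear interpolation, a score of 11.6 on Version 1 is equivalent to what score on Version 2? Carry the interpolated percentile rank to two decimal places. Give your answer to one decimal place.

11.5

PR of 11.6 on Version 1: 13.2 + (11.6 − 11)/(12 − 11) × (31.3 − 13.2) = 24.06
On Version 2, PR 24.06 falls between score 11 (PR 11.3) and 12 (PR 36.5).
Interpolate: 11 + (24.06 − 11.3)/(36.5 − 11.3) × (12 − 11) = 11.5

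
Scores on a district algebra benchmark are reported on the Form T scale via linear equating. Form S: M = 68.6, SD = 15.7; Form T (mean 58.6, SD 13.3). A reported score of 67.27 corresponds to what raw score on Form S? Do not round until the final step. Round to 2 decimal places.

Invert y = (SD_Y/SD_X)(x − M_X) + M_Y:
x = (SD_X/SD_Y)(y − M_Y) + M_X = (15.7/13.3)(67.27 − 58.6) + 68.6
x = 1.180451 × 8.670 + 68.6 = 78.83

78.83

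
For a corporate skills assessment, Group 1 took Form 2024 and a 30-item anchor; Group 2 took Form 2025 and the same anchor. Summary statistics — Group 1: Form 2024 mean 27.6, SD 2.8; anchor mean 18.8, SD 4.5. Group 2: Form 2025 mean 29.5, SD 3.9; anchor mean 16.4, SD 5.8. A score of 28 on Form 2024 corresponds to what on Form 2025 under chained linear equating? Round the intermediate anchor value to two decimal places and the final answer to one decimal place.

31.5

Form 2024 → anchor (Group 1): v = (4.5/2.8)(28 − 27.6) + 18.8 = 19.44
anchor → Form 2025 (Group 2): y = (3.9/5.8)(19.44 − 16.4) + 29.5 = 31.5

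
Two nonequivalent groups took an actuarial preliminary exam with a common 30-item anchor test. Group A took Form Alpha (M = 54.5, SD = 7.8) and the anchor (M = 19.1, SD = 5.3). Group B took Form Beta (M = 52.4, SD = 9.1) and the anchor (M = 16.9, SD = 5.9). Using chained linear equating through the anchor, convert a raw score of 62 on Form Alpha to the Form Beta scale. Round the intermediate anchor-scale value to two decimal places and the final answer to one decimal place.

Form Alpha → anchor (Group A): v = (5.3/7.8)(62 − 54.5) + 19.1 = 24.20
anchor → Form Beta (Group B): y = (9.1/5.9)(24.20 − 16.9) + 52.4 = 63.7

63.7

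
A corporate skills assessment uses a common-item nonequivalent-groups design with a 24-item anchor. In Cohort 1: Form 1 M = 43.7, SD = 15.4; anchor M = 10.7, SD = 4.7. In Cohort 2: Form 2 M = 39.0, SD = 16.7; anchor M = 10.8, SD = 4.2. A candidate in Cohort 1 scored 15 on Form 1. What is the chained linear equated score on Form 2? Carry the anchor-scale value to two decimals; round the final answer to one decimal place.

3.8

Form 1 → anchor (Cohort 1): v = (4.7/15.4)(15 − 43.7) + 10.7 = 1.94
anchor → Form 2 (Cohort 2): y = (16.7/4.2)(1.94 − 10.8) + 39.0 = 3.8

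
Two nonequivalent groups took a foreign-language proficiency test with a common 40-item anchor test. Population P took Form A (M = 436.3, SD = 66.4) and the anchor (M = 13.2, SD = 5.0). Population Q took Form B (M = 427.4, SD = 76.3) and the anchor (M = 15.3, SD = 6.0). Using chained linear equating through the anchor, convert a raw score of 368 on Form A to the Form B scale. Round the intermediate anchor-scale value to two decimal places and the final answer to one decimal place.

Form A → anchor (Population P): v = (5.0/66.4)(368 − 436.3) + 13.2 = 8.06
anchor → Form B (Population Q): y = (76.3/6.0)(8.06 − 15.3) + 427.4 = 335.3

335.3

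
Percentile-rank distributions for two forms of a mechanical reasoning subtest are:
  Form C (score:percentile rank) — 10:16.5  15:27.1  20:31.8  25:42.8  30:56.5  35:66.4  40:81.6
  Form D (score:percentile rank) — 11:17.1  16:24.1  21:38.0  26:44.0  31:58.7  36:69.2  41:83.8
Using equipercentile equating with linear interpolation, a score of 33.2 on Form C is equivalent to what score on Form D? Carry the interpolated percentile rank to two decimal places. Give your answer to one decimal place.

33.0

PR of 33.2 on Form C: 56.5 + (33.2 − 30)/(35 − 30) × (66.4 − 56.5) = 62.84
On Form D, PR 62.84 falls between score 31 (PR 58.7) and 36 (PR 69.2).
Interpolate: 31 + (62.84 − 58.7)/(69.2 − 58.7) × (36 − 31) = 33.0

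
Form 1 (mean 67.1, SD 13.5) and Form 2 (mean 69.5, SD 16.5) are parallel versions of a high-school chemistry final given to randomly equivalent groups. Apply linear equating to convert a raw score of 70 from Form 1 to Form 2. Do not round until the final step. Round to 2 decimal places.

Linear equating: y = (SD_Y/SD_X)(x − M_X) + M_Y
y = (16.5/13.5)(70 − 67.1) + 69.5
y = 1.222222 × 2.9 + 69.5 = 3.5444 + 69.5 = 73.04

73.04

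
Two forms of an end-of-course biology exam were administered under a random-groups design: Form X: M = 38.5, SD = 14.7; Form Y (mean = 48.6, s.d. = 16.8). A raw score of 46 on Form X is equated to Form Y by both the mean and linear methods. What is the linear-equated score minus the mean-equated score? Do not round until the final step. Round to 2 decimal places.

Mean-equated: 46 + (48.6 − 38.5) = 56.10
Linear-equated: (16.8/14.7)(46 − 38.5) + 48.6 = 57.171
Difference = 57.171 − 56.10 = 1.07

1.07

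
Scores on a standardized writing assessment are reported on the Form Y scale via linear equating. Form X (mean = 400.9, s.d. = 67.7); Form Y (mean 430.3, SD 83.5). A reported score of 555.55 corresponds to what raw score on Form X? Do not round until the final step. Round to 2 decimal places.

Invert y = (SD_Y/SD_X)(x − M_X) + M_Y:
x = (SD_X/SD_Y)(y − M_Y) + M_X = (67.7/83.5)(555.55 − 430.3) + 400.9
x = 0.810778 × 125.250 + 400.9 = 502.45

502.45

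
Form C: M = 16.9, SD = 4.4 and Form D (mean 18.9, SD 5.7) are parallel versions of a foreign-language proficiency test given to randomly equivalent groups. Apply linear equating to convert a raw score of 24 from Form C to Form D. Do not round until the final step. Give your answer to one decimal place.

Linear equating: y = (SD_Y/SD_X)(x − M_X) + M_Y
y = (5.7/4.4)(24 − 16.9) + 18.9
y = 1.295455 × 7.1 + 18.9 = 9.1977 + 18.9 = 28.1

28.1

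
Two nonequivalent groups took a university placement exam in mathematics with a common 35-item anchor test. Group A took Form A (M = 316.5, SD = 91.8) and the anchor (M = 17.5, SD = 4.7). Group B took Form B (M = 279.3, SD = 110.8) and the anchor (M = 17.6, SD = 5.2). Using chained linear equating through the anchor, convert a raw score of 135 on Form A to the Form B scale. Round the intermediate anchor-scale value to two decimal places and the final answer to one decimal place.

79.2

Form A → anchor (Group A): v = (4.7/91.8)(135 − 316.5) + 17.5 = 8.21
anchor → Form B (Group B): y = (110.8/5.2)(8.21 − 17.6) + 279.3 = 79.2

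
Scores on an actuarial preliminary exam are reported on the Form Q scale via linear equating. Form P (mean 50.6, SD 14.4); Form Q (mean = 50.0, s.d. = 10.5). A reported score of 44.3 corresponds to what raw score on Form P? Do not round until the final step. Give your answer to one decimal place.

Invert y = (SD_Y/SD_X)(x − M_X) + M_Y:
x = (SD_X/SD_Y)(y − M_Y) + M_X = (14.4/10.5)(44.3 − 50.0) + 50.6
x = 1.371429 × -5.700 + 50.6 = 42.8

42.8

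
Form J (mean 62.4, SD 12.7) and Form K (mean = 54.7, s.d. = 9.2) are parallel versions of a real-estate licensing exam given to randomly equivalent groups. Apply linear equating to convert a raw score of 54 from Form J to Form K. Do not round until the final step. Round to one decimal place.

Linear equating: y = (SD_Y/SD_X)(x − M_X) + M_Y
y = (9.2/12.7)(54 − 62.4) + 54.7
y = 0.724409 × -8.4 + 54.7 = -6.0850 + 54.7 = 48.6

48.6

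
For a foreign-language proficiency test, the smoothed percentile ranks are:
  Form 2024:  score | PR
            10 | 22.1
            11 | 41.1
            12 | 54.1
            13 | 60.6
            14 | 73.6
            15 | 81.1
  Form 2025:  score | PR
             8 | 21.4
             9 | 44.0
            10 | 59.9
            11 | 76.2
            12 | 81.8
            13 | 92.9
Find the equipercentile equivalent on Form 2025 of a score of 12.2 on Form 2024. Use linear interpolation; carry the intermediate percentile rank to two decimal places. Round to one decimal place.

9.7

PR of 12.2 on Form 2024: 54.1 + (12.2 − 12)/(13 − 12) × (60.6 − 54.1) = 55.40
On Form 2025, PR 55.40 falls between score 9 (PR 44.0) and 10 (PR 59.9).
Interpolate: 9 + (55.40 − 44.0)/(59.9 − 44.0) × (10 − 9) = 9.7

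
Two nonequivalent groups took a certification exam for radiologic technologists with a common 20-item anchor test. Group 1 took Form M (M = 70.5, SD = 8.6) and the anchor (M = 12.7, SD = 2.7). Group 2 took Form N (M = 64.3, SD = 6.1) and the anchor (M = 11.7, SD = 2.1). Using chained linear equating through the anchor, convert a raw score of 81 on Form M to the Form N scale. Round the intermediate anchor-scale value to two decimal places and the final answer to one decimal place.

Form M → anchor (Group 1): v = (2.7/8.6)(81 − 70.5) + 12.7 = 16.00
anchor → Form N (Group 2): y = (6.1/2.1)(16.00 − 11.7) + 64.3 = 76.8

76.8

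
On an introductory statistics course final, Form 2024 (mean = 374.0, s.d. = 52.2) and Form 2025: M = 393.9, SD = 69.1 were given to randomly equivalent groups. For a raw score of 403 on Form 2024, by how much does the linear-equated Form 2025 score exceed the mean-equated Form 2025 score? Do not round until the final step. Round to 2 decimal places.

Mean-equated: 403 + (393.9 − 374.0) = 422.90
Linear-equated: (69.1/52.2)(403 − 374.0) + 393.9 = 432.289
Difference = 432.289 − 422.90 = 9.39

9.39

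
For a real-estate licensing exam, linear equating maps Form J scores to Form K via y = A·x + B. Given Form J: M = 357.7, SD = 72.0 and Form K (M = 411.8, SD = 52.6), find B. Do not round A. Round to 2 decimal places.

150.48

A = SD_Y / SD_X = 52.6 / 72.0 = 0.730556
B = M_Y − A·M_X = 411.8 − 0.730556 × 357.7 = 150.48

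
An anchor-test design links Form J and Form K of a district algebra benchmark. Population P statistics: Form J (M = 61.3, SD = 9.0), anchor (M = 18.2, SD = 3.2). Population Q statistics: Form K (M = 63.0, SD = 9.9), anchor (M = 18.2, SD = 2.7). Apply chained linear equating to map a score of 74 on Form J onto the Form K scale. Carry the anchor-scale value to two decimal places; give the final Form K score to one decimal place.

Form J → anchor (Population P): v = (3.2/9.0)(74 − 61.3) + 18.2 = 22.72
anchor → Form K (Population Q): y = (9.9/2.7)(22.72 − 18.2) + 63.0 = 79.6

79.6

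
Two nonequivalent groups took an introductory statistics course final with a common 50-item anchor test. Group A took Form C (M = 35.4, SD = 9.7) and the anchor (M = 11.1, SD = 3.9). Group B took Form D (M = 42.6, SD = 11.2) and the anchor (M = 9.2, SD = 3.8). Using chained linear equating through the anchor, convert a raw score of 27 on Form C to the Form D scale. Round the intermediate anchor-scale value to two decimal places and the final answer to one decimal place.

Form C → anchor (Group A): v = (3.9/9.7)(27 − 35.4) + 11.1 = 7.72
anchor → Form D (Group B): y = (11.2/3.8)(7.72 − 9.2) + 42.6 = 38.2

38.2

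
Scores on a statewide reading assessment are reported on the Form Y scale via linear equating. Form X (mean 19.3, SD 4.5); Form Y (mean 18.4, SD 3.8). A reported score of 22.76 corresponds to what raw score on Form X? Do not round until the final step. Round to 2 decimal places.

Invert y = (SD_Y/SD_X)(x − M_X) + M_Y:
x = (SD_X/SD_Y)(y − M_Y) + M_X = (4.5/3.8)(22.76 − 18.4) + 19.3
x = 1.184211 × 4.360 + 19.3 = 24.46

24.46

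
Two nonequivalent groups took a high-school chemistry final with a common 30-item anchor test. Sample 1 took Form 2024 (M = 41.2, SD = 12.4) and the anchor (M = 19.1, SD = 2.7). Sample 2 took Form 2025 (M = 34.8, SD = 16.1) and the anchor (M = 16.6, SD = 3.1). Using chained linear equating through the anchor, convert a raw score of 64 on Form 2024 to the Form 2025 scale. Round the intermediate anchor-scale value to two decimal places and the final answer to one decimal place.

73.5

Form 2024 → anchor (Sample 1): v = (2.7/12.4)(64 − 41.2) + 19.1 = 24.06
anchor → Form 2025 (Sample 2): y = (16.1/3.1)(24.06 − 16.6) + 34.8 = 73.5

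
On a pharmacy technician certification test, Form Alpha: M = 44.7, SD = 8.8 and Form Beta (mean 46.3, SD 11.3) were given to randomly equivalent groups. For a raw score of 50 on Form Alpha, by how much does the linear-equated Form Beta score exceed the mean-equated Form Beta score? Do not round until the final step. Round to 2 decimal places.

1.51

Mean-equated: 50 + (46.3 − 44.7) = 51.60
Linear-equated: (11.3/8.8)(50 − 44.7) + 46.3 = 53.106
Difference = 53.106 − 51.60 = 1.51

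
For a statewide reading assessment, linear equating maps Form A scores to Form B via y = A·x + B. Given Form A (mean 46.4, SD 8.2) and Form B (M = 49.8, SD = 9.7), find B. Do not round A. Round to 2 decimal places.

A = SD_Y / SD_X = 9.7 / 8.2 = 1.182927
B = M_Y − A·M_X = 49.8 − 1.182927 × 46.4 = -5.09

-5.09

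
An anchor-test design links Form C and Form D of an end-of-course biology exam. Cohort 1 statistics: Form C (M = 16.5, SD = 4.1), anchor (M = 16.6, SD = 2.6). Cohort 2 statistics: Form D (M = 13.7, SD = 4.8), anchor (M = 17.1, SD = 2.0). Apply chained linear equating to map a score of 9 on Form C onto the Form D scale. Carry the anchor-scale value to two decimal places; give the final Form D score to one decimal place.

1.1

Form C → anchor (Cohort 1): v = (2.6/4.1)(9 − 16.5) + 16.6 = 11.84
anchor → Form D (Cohort 2): y = (4.8/2.0)(11.84 − 17.1) + 13.7 = 1.1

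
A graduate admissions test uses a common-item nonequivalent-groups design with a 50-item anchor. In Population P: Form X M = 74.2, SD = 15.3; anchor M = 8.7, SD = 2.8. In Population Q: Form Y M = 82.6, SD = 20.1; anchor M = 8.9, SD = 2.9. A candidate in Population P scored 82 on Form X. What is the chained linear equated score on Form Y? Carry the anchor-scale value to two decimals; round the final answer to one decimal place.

Form X → anchor (Population P): v = (2.8/15.3)(82 − 74.2) + 8.7 = 10.13
anchor → Form Y (Population Q): y = (20.1/2.9)(10.13 − 8.9) + 82.6 = 91.1

91.1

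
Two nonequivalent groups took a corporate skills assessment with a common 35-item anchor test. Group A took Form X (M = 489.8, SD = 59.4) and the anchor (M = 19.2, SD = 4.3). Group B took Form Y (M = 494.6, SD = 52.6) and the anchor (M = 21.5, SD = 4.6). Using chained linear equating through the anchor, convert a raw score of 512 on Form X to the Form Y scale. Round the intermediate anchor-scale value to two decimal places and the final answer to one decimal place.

Form X → anchor (Group A): v = (4.3/59.4)(512 − 489.8) + 19.2 = 20.81
anchor → Form Y (Group B): y = (52.6/4.6)(20.81 − 21.5) + 494.6 = 486.7

486.7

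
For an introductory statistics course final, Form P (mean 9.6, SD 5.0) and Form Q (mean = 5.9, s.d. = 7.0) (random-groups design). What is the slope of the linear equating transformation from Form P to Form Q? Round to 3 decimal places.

1.400

A = SD_Y / SD_X = 7.0 / 5.0 = 1.400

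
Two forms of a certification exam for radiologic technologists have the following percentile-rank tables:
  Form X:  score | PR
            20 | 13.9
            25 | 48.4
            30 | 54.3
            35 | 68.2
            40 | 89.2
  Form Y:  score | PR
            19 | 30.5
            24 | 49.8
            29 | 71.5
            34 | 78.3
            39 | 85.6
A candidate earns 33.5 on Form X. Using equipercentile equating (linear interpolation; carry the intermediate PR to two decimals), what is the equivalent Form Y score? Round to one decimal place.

27.3

PR of 33.5 on Form X: 54.3 + (33.5 − 30)/(35 − 30) × (68.2 − 54.3) = 64.03
On Form Y, PR 64.03 falls between score 24 (PR 49.8) and 29 (PR 71.5).
Interpolate: 24 + (64.03 − 49.8)/(71.5 − 49.8) × (29 − 24) = 27.3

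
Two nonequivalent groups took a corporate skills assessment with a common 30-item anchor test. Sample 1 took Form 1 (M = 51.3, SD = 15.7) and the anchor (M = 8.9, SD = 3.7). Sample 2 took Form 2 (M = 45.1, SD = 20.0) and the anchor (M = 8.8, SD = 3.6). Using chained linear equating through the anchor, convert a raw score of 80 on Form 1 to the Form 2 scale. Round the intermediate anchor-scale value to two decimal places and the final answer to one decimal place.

Form 1 → anchor (Sample 1): v = (3.7/15.7)(80 − 51.3) + 8.9 = 15.66
anchor → Form 2 (Sample 2): y = (20.0/3.6)(15.66 − 8.8) + 45.1 = 83.2

83.2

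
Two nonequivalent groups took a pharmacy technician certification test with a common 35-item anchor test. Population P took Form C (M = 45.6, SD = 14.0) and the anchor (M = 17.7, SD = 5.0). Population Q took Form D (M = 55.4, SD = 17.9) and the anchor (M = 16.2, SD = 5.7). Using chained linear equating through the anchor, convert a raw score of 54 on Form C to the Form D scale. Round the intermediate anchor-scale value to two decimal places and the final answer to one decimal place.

69.5

Form C → anchor (Population P): v = (5.0/14.0)(54 − 45.6) + 17.7 = 20.70
anchor → Form D (Population Q): y = (17.9/5.7)(20.70 − 16.2) + 55.4 = 69.5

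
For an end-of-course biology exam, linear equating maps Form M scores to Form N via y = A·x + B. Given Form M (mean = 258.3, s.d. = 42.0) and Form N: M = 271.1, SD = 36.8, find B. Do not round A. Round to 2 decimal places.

A = SD_Y / SD_X = 36.8 / 42.0 = 0.876190
B = M_Y − A·M_X = 271.1 − 0.876190 × 258.3 = 44.78

44.78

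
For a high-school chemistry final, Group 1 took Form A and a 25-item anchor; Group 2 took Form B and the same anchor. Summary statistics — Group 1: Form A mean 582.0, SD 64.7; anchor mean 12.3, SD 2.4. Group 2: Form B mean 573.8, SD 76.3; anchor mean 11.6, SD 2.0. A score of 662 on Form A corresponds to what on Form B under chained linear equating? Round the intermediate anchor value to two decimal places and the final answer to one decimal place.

713.8

Form A → anchor (Group 1): v = (2.4/64.7)(662 − 582.0) + 12.3 = 15.27
anchor → Form B (Group 2): y = (76.3/2.0)(15.27 − 11.6) + 573.8 = 713.8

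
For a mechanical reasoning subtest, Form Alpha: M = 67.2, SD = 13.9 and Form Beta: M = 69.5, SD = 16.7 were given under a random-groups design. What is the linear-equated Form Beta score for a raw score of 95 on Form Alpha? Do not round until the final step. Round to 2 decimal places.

102.90

Linear equating: y = (SD_Y/SD_X)(x − M_X) + M_Y
y = (16.7/13.9)(95 − 67.2) + 69.5
y = 1.201439 × 27.8 + 69.5 = 33.4000 + 69.5 = 102.90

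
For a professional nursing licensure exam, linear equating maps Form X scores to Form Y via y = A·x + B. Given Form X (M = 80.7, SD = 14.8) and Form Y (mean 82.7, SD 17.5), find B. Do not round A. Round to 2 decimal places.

-12.72

A = SD_Y / SD_X = 17.5 / 14.8 = 1.182432
B = M_Y − A·M_X = 82.7 − 1.182432 × 80.7 = -12.72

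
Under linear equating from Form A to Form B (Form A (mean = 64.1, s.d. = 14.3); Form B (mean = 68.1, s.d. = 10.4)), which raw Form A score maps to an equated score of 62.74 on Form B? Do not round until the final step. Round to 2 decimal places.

Invert y = (SD_Y/SD_X)(x − M_X) + M_Y:
x = (SD_X/SD_Y)(y − M_Y) + M_X = (14.3/10.4)(62.74 − 68.1) + 64.1
x = 1.375000 × -5.360 + 64.1 = 56.73

56.73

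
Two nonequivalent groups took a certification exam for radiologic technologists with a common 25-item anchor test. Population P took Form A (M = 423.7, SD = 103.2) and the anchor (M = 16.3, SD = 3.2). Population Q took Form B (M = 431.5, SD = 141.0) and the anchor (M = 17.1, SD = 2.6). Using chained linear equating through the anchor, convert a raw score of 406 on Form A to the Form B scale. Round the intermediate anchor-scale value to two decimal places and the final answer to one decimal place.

Form A → anchor (Population P): v = (3.2/103.2)(406 − 423.7) + 16.3 = 15.75
anchor → Form B (Population Q): y = (141.0/2.6)(15.75 − 17.1) + 431.5 = 358.3

358.3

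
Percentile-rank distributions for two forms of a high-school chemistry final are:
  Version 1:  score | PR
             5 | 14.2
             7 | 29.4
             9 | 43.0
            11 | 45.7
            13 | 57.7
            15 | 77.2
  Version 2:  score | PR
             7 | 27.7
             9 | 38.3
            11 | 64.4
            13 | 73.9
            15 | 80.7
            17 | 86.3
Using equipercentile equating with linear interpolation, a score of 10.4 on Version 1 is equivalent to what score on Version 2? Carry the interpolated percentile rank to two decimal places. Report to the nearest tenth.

9.5

PR of 10.4 on Version 1: 43.0 + (10.4 − 9)/(11 − 9) × (45.7 − 43.0) = 44.89
On Version 2, PR 44.89 falls between score 9 (PR 38.3) and 11 (PR 64.4).
Interpolate: 9 + (44.89 − 38.3)/(64.4 − 38.3) × (11 − 9) = 9.5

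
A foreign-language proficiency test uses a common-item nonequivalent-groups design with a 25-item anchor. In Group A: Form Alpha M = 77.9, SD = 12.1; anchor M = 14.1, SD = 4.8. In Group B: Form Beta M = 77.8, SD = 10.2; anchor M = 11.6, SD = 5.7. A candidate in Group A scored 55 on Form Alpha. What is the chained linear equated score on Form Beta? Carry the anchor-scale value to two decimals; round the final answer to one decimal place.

66.0

Form Alpha → anchor (Group A): v = (4.8/12.1)(55 − 77.9) + 14.1 = 5.02
anchor → Form Beta (Group B): y = (10.2/5.7)(5.02 − 11.6) + 77.8 = 66.0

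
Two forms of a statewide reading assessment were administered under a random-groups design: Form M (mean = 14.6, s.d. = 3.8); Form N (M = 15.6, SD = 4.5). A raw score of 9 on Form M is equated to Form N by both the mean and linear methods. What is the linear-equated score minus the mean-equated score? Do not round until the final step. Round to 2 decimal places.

Mean-equated: 9 + (15.6 − 14.6) = 10.00
Linear-equated: (4.5/3.8)(9 − 14.6) + 15.6 = 8.968
Difference = 8.968 − 10.00 = -1.03

-1.03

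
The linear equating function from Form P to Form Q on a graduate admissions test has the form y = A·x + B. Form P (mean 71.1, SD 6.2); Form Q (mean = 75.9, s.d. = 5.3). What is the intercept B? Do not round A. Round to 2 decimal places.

A = SD_Y / SD_X = 5.3 / 6.2 = 0.854839
B = M_Y − A·M_X = 75.9 − 0.854839 × 71.1 = 15.12

15.12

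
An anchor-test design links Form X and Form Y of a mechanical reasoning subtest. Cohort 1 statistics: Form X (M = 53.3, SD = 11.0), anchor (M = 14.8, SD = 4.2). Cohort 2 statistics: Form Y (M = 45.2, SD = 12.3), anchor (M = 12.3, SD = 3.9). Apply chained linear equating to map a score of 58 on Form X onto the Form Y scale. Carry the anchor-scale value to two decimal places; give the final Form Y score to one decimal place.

58.7

Form X → anchor (Cohort 1): v = (4.2/11.0)(58 − 53.3) + 14.8 = 16.59
anchor → Form Y (Cohort 2): y = (12.3/3.9)(16.59 − 12.3) + 45.2 = 58.7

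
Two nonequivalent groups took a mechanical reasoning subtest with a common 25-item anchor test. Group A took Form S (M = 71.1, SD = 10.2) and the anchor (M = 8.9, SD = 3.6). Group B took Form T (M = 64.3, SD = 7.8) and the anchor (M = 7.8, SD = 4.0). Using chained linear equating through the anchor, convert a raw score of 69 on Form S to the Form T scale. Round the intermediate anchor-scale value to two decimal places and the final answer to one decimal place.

Form S → anchor (Group A): v = (3.6/10.2)(69 − 71.1) + 8.9 = 8.16
anchor → Form T (Group B): y = (7.8/4.0)(8.16 − 7.8) + 64.3 = 65.0

65.0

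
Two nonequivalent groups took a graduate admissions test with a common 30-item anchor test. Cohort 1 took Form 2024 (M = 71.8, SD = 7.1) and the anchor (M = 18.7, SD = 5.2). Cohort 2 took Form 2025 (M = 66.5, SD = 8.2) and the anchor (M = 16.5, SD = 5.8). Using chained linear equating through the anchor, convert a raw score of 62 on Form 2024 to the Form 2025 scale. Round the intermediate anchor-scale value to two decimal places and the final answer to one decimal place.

Form 2024 → anchor (Cohort 1): v = (5.2/7.1)(62 − 71.8) + 18.7 = 11.52
anchor → Form 2025 (Cohort 2): y = (8.2/5.8)(11.52 − 16.5) + 66.5 = 59.5

59.5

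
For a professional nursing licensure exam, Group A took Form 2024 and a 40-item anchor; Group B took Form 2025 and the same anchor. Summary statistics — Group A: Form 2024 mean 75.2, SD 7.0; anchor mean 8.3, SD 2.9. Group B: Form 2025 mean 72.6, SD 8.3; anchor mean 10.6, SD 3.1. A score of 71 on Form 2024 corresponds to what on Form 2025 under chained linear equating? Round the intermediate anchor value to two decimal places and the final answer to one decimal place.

Form 2024 → anchor (Group A): v = (2.9/7.0)(71 − 75.2) + 8.3 = 6.56
anchor → Form 2025 (Group B): y = (8.3/3.1)(6.56 − 10.6) + 72.6 = 61.8

61.8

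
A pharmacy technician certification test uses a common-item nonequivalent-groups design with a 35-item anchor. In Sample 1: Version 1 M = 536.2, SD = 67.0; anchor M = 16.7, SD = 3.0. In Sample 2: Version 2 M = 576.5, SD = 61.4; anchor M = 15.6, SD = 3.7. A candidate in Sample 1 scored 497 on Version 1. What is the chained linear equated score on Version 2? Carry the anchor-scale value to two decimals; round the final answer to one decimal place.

Version 1 → anchor (Sample 1): v = (3.0/67.0)(497 − 536.2) + 16.7 = 14.94
anchor → Version 2 (Sample 2): y = (61.4/3.7)(14.94 − 15.6) + 576.5 = 565.5

565.5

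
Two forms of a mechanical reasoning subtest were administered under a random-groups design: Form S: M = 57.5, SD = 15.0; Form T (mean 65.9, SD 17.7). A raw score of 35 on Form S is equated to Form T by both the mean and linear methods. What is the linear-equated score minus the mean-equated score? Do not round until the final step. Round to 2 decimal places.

-4.05

Mean-equated: 35 + (65.9 − 57.5) = 43.40
Linear-equated: (17.7/15.0)(35 − 57.5) + 65.9 = 39.350
Difference = 39.350 − 43.40 = -4.05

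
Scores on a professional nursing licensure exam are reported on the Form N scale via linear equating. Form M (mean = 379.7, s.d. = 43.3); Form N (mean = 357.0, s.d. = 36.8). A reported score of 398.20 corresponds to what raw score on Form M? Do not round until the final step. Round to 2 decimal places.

Invert y = (SD_Y/SD_X)(x − M_X) + M_Y:
x = (SD_X/SD_Y)(y − M_Y) + M_X = (43.3/36.8)(398.20 − 357.0) + 379.7
x = 1.176630 × 41.200 + 379.7 = 428.18

428.18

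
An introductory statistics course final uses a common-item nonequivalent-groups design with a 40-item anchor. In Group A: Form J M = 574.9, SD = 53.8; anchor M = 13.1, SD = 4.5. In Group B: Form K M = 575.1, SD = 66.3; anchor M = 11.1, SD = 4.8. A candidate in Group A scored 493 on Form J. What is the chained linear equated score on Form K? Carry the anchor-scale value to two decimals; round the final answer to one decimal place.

508.1

Form J → anchor (Group A): v = (4.5/53.8)(493 − 574.9) + 13.1 = 6.25
anchor → Form K (Group B): y = (66.3/4.8)(6.25 − 11.1) + 575.1 = 508.1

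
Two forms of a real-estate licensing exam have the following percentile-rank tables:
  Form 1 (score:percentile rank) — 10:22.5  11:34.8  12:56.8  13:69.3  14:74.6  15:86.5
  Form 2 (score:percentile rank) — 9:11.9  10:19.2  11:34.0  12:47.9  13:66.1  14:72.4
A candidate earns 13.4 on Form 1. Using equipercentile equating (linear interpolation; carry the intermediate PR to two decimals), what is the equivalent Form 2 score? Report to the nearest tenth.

PR of 13.4 on Form 1: 69.3 + (13.4 − 13)/(14 − 13) × (74.6 − 69.3) = 71.42
On Form 2, PR 71.42 falls between score 13 (PR 66.1) and 14 (PR 72.4).
Interpolate: 13 + (71.42 − 66.1)/(72.4 − 66.1) × (14 − 13) = 13.8

13.8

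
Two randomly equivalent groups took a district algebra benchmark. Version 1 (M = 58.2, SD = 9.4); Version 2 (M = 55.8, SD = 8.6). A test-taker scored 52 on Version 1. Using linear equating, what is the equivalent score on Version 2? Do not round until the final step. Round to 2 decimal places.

50.13

Linear equating: y = (SD_Y/SD_X)(x − M_X) + M_Y
y = (8.6/9.4)(52 − 58.2) + 55.8
y = 0.914894 × -6.2 + 55.8 = -5.6723 + 55.8 = 50.13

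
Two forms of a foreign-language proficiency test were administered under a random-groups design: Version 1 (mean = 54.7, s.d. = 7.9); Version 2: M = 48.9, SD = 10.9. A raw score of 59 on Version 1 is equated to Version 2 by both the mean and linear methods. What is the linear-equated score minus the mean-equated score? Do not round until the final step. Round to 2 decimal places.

Mean-equated: 59 + (48.9 − 54.7) = 53.20
Linear-equated: (10.9/7.9)(59 − 54.7) + 48.9 = 54.833
Difference = 54.833 − 53.20 = 1.63

1.63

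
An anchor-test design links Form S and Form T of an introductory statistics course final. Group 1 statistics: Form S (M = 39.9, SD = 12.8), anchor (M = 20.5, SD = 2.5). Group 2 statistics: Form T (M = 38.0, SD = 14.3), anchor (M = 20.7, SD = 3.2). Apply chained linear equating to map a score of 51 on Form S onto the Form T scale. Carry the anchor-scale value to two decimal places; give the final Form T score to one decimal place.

46.8

Form S → anchor (Group 1): v = (2.5/12.8)(51 − 39.9) + 20.5 = 22.67
anchor → Form T (Group 2): y = (14.3/3.2)(22.67 − 20.7) + 38.0 = 46.8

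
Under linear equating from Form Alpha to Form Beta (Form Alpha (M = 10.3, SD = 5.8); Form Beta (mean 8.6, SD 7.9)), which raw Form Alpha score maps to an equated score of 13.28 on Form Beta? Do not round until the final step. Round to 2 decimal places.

Invert y = (SD_Y/SD_X)(x − M_X) + M_Y:
x = (SD_X/SD_Y)(y − M_Y) + M_X = (5.8/7.9)(13.28 − 8.6) + 10.3
x = 0.734177 × 4.680 + 10.3 = 13.74

13.74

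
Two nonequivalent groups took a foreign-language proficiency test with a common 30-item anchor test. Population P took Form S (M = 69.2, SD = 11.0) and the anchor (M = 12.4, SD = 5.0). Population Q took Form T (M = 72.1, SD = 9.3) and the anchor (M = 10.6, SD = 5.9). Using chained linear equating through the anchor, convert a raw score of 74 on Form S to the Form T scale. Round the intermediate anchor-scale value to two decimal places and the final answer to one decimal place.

78.4

Form S → anchor (Population P): v = (5.0/11.0)(74 − 69.2) + 12.4 = 14.58
anchor → Form T (Population Q): y = (9.3/5.9)(14.58 − 10.6) + 72.1 = 78.4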